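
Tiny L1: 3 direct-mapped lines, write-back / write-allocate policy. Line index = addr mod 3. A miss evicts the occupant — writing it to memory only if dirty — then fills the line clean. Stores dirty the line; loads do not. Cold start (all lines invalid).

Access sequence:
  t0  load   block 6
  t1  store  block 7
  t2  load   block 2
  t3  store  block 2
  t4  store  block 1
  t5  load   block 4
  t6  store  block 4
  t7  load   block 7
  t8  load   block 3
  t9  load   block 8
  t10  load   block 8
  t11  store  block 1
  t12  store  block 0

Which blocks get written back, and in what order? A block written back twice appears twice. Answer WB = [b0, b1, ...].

WB = [7, 1, 4, 2]

0: R B6 → L0 miss [-]
1: W B7 → L1 miss [D]
2: R B2 → L2 miss [-]
3: W B2 → L2 hit [D]
4: W B1 → L1 miss wb→B7 [D]
5: R B4 → L1 miss wb→B1 [-]
6: W B4 → L1 hit [D]
7: R B7 → L1 miss wb→B4 [-]
8: R B3 → L0 miss [-]
9: R B8 → L2 miss wb→B2 [-]
10: R B8 → L2 hit [-]
11: W B1 → L1 miss [D]
12: W B0 → L0 miss [D]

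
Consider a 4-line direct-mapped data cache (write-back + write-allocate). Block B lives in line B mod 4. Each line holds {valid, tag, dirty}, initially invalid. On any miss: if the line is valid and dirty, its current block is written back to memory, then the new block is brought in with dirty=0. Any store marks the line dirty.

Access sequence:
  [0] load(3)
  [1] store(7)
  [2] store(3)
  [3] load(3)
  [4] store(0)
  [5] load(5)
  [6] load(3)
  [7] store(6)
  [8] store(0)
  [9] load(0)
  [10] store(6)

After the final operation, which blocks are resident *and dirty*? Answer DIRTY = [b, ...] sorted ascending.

DIRTY = [0, 3, 6]

  0 | R B3 → L3 miss [-]
  1 | W B7 → L3 miss [D]
  2 | W B3 → L3 miss wb→B7 [D]
  3 | R B3 → L3 hit [D]
  4 | W B0 → L0 miss [D]
  5 | R B5 → L1 miss [-]
  6 | R B3 → L3 hit [D]
  7 | W B6 → L2 miss [D]
  8 | W B0 → L0 hit [D]
  9 | R B0 → L0 hit [D]
  10 | W B6 → L2 hit [D]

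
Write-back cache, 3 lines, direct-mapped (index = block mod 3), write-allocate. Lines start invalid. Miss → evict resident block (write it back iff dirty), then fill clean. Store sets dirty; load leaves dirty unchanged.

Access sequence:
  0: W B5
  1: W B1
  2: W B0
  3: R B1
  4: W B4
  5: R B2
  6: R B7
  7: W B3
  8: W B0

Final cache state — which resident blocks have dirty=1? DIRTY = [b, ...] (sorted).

0: W B5 -> L2 miss  d=D]
1: W B1 -> L1 miss  d=D]
2: W B0 -> L0 miss  d=D]
3: R B1 -> L1 hit  d=D]
4: W B4 -> L1 miss wb->B1  d=D]
5: R B2 -> L2 miss wb->B5  d=-]
6: R B7 -> L1 miss wb->B4  d=-]
7: W B3 -> L0 miss wb->B0  d=D]
8: W B0 -> L0 miss wb->B3  d=D]

DIRTY = [0]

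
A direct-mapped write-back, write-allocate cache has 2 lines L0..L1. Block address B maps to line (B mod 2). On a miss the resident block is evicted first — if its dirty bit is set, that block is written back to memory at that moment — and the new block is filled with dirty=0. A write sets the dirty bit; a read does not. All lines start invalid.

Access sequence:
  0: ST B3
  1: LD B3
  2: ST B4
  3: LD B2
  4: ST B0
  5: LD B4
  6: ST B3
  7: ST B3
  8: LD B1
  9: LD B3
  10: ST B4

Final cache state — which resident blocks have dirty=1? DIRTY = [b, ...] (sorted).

DIRTY = [4]

0: W B3 -> L1 miss  d=D]
1: R B3 -> L1 hit  d=D]
2: W B4 -> L0 miss  d=D]
3: R B2 -> L0 miss wb->B4  d=-]
4: W B0 -> L0 miss  d=D]
5: R B4 -> L0 miss wb->B0  d=-]
6: W B3 -> L1 hit  d=D]
7: W B3 -> L1 hit  d=D]
8: R B1 -> L1 miss wb->B3  d=-]
9: R B3 -> L1 miss  d=-]
10: W B4 -> L0 hit  d=D]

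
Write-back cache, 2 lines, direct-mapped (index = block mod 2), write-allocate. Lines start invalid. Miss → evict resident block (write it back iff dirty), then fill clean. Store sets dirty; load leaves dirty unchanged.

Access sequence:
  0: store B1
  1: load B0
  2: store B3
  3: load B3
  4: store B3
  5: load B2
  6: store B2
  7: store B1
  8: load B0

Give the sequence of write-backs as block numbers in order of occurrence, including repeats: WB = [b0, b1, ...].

WB = [1, 3, 2]

0: W B1 → L1 miss [D]
1: R B0 → L0 miss [-]
2: W B3 → L1 miss wb→B1 [D]
3: R B3 → L1 hit [D]
4: W B3 → L1 hit [D]
5: R B2 → L0 miss [-]
6: W B2 → L0 hit [D]
7: W B1 → L1 miss wb→B3 [D]
8: R B0 → L0 miss wb→B2 [-]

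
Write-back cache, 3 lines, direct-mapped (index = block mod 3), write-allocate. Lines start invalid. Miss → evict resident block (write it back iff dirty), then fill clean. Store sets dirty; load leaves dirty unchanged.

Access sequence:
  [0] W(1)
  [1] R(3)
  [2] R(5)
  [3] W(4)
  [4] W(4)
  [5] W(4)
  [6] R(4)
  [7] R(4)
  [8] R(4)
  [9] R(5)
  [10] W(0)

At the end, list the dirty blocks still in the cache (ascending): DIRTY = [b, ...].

0: W B1 → L1 miss [D]
1: R B3 → L0 miss [-]
2: R B5 → L2 miss [-]
3: W B4 → L1 miss wb→B1 [D]
4: W B4 → L1 hit [D]
5: W B4 → L1 hit [D]
6: R B4 → L1 hit [D]
7: R B4 → L1 hit [D]
8: R B4 → L1 hit [D]
9: R B5 → L2 hit [-]
10: W B0 → L0 miss [D]

DIRTY = [0, 4]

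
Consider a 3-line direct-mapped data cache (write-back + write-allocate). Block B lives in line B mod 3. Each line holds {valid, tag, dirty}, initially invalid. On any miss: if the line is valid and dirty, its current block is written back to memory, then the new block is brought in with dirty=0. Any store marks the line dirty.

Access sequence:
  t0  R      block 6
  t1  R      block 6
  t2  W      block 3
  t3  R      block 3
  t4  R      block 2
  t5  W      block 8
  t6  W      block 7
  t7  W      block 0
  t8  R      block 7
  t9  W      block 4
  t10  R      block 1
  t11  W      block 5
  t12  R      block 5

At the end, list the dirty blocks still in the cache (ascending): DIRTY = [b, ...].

0: R B6 -> L0 miss  d=-]
1: R B6 -> L0 hit  d=-]
2: W B3 -> L0 miss  d=D]
3: R B3 -> L0 hit  d=D]
4: R B2 -> L2 miss  d=-]
5: W B8 -> L2 miss  d=D]
6: W B7 -> L1 miss  d=D]
7: W B0 -> L0 miss wb->B3  d=D]
8: R B7 -> L1 hit  d=D]
9: W B4 -> L1 miss wb->B7  d=D]
10: R B1 -> L1 miss wb->B4  d=-]
11: W B5 -> L2 miss wb->B8  d=D]
12: R B5 -> L2 hit  d=D]

DIRTY = [0, 5]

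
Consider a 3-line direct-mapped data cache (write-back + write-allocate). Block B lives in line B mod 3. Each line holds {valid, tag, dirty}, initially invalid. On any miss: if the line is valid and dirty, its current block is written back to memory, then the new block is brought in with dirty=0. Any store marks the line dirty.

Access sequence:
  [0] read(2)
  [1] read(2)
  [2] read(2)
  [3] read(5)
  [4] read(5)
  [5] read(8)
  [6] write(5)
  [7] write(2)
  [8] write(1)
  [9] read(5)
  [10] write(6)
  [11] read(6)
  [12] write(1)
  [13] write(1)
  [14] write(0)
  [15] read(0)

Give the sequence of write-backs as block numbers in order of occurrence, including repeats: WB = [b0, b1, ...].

  0 | R B2 → L2 miss [-]
  1 | R B2 → L2 hit [-]
  2 | R B2 → L2 hit [-]
  3 | R B5 → L2 miss [-]
  4 | R B5 → L2 hit [-]
  5 | R B8 → L2 miss [-]
  6 | W B5 → L2 miss [D]
  7 | W B2 → L2 miss wb→B5 [D]
  8 | W B1 → L1 miss [D]
  9 | R B5 → L2 miss wb→B2 [-]
  10 | W B6 → L0 miss [D]
  11 | R B6 → L0 hit [D]
  12 | W B1 → L1 hit [D]
  13 | W B1 → L1 hit [D]
  14 | W B0 → L0 miss wb→B6 [D]
  15 | R B0 → L0 hit [D]

WB = [5, 2, 6]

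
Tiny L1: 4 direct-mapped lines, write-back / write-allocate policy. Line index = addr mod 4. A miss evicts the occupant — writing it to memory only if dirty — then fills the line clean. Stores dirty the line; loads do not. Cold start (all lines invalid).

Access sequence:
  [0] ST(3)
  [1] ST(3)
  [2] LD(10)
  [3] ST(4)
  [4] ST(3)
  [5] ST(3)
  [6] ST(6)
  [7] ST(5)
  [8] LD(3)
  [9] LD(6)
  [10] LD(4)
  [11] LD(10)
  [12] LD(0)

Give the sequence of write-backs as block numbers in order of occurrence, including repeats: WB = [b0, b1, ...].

0: W B3 → L3 miss [D]
1: W B3 → L3 hit [D]
2: R B10 → L2 miss [-]
3: W B4 → L0 miss [D]
4: W B3 → L3 hit [D]
5: W B3 → L3 hit [D]
6: W B6 → L2 miss [D]
7: W B5 → L1 miss [D]
8: R B3 → L3 hit [D]
9: R B6 → L2 hit [D]
10: R B4 → L0 hit [D]
11: R B10 → L2 miss wb→B6 [-]
12: R B0 → L0 miss wb→B4 [-]

WB = [6, 4]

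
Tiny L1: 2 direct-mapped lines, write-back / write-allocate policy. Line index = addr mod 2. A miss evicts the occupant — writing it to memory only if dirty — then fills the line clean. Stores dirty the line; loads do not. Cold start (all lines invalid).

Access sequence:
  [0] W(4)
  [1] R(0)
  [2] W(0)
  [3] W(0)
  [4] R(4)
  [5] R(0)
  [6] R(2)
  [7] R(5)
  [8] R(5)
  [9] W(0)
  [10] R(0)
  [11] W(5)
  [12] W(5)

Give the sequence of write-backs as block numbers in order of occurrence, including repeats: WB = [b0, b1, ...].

WB = [4, 0]

0: W B4 → L0 miss [D]
1: R B0 → L0 miss wb→B4 [-]
2: W B0 → L0 hit [D]
3: W B0 → L0 hit [D]
4: R B4 → L0 miss wb→B0 [-]
5: R B0 → L0 miss [-]
6: R B2 → L0 miss [-]
7: R B5 → L1 miss [-]
8: R B5 → L1 hit [-]
9: W B0 → L0 miss [D]
10: R B0 → L0 hit [D]
11: W B5 → L1 hit [D]
12: W B5 → L1 hit [D]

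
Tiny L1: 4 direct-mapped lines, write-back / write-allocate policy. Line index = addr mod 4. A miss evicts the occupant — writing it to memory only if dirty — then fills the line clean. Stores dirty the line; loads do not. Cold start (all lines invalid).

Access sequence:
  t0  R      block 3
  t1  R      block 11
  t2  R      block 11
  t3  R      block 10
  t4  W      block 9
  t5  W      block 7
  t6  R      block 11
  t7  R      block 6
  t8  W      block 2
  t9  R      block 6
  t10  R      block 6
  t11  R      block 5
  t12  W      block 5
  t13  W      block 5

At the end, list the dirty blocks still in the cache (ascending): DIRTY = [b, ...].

0: R B3 -> L3 miss  d=-]
1: R B11 -> L3 miss  d=-]
2: R B11 -> L3 hit  d=-]
3: R B10 -> L2 miss  d=-]
4: W B9 -> L1 miss  d=D]
5: W B7 -> L3 miss  d=D]
6: R B11 -> L3 miss wb->B7  d=-]
7: R B6 -> L2 miss  d=-]
8: W B2 -> L2 miss  d=D]
9: R B6 -> L2 miss wb->B2  d=-]
10: R B6 -> L2 hit  d=-]
11: R B5 -> L1 miss wb->B9  d=-]
12: W B5 -> L1 hit  d=D]
13: W B5 -> L1 hit  d=D]

DIRTY = [5]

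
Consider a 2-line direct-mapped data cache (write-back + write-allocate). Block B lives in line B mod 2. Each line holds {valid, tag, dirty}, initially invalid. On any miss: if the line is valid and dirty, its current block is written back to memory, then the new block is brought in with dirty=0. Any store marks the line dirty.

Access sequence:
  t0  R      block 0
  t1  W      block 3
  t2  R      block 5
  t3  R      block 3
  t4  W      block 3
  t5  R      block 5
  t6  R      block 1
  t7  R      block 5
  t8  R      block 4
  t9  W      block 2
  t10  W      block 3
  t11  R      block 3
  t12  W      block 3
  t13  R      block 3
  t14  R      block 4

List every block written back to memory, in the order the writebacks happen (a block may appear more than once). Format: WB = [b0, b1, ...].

WB = [3, 3, 2]

0: R B0 → L0 miss [-]
1: W B3 → L1 miss [D]
2: R B5 → L1 miss wb→B3 [-]
3: R B3 → L1 miss [-]
4: W B3 → L1 hit [D]
5: R B5 → L1 miss wb→B3 [-]
6: R B1 → L1 miss [-]
7: R B5 → L1 miss [-]
8: R B4 → L0 miss [-]
9: W B2 → L0 miss [D]
10: W B3 → L1 miss [D]
11: R B3 → L1 hit [D]
12: W B3 → L1 hit [D]
13: R B3 → L1 hit [D]
14: R B4 → L0 miss wb→B2 [-]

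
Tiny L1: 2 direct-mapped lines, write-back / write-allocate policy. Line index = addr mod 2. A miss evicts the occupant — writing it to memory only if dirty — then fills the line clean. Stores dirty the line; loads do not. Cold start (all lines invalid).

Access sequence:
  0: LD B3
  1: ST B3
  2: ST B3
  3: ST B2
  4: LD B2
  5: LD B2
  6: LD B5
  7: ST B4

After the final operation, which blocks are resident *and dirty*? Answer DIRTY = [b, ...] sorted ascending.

DIRTY = [4]

0: R B3 → L1 miss [-]
1: W B3 → L1 hit [D]
2: W B3 → L1 hit [D]
3: W B2 → L0 miss [D]
4: R B2 → L0 hit [D]
5: R B2 → L0 hit [D]
6: R B5 → L1 miss wb→B3 [-]
7: W B4 → L0 miss wb→B2 [D]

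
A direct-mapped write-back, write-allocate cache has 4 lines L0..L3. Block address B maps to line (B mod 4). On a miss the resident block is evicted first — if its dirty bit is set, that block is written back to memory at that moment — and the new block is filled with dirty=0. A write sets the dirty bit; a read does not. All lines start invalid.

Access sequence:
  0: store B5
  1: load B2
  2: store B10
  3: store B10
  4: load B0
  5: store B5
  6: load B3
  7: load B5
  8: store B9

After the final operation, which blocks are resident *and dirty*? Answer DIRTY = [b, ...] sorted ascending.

0: W B5 → L1 miss [D]
1: R B2 → L2 miss [-]
2: W B10 → L2 miss [D]
3: W B10 → L2 hit [D]
4: R B0 → L0 miss [-]
5: W B5 → L1 hit [D]
6: R B3 → L3 miss [-]
7: R B5 → L1 hit [D]
8: W B9 → L1 miss wb→B5 [D]

DIRTY = [9, 10]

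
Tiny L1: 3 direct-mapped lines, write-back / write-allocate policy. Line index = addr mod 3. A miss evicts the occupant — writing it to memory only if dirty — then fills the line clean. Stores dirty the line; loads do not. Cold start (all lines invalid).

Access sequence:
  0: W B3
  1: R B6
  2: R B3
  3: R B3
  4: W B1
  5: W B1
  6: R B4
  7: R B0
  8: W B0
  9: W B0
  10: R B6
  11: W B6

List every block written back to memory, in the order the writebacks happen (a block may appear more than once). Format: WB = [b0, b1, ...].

WB = [3, 1, 0]

0: W B3 -> L0 miss  d=D]
1: R B6 -> L0 miss wb->B3  d=-]
2: R B3 -> L0 miss  d=-]
3: R B3 -> L0 hit  d=-]
4: W B1 -> L1 miss  d=D]
5: W B1 -> L1 hit  d=D]
6: R B4 -> L1 miss wb->B1  d=-]
7: R B0 -> L0 miss  d=-]
8: W B0 -> L0 hit  d=D]
9: W B0 -> L0 hit  d=D]
10: R B6 -> L0 miss wb->B0  d=-]
11: W B6 -> L0 hit  d=D]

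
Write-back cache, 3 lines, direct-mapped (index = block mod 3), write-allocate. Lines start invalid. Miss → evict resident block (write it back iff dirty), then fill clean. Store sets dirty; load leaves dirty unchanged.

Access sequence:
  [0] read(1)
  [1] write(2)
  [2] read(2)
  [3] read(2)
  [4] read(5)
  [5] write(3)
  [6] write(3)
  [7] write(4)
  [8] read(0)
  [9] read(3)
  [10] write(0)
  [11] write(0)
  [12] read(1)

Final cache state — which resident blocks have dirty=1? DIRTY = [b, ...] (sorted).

DIRTY = [0]

0: R B1 -> L1 miss  d=-]
1: W B2 -> L2 miss  d=D]
2: R B2 -> L2 hit  d=D]
3: R B2 -> L2 hit  d=D]
4: R B5 -> L2 miss wb->B2  d=-]
5: W B3 -> L0 miss  d=D]
6: W B3 -> L0 hit  d=D]
7: W B4 -> L1 miss  d=D]
8: R B0 -> L0 miss wb->B3  d=-]
9: R B3 -> L0 miss  d=-]
10: W B0 -> L0 miss  d=D]
11: W B0 -> L0 hit  d=D]
12: R B1 -> L1 miss wb->B4  d=-]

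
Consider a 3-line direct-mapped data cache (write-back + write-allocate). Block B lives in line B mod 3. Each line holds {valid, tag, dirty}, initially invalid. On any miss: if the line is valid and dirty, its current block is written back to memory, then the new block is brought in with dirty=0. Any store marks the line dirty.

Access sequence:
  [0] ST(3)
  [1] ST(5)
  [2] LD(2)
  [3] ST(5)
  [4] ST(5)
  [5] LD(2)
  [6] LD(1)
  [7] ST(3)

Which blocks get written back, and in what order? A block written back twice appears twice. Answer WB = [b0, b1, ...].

WB = [5, 5]

0: W B3 → L0 miss [D]
1: W B5 → L2 miss [D]
2: R B2 → L2 miss wb→B5 [-]
3: W B5 → L2 miss [D]
4: W B5 → L2 hit [D]
5: R B2 → L2 miss wb→B5 [-]
6: R B1 → L1 miss [-]
7: W B3 → L0 hit [D]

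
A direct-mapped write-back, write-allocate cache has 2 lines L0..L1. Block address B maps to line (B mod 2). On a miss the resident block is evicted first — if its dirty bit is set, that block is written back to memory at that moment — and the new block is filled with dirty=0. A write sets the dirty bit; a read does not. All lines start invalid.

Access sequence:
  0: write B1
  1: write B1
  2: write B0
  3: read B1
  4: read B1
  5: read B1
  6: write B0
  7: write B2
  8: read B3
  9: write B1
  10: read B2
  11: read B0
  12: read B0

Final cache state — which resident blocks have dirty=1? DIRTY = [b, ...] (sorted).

DIRTY = [1]

0: W B1 -> L1 miss  d=D]
1: W B1 -> L1 hit  d=D]
2: W B0 -> L0 miss  d=D]
3: R B1 -> L1 hit  d=D]
4: R B1 -> L1 hit  d=D]
5: R B1 -> L1 hit  d=D]
6: W B0 -> L0 hit  d=D]
7: W B2 -> L0 miss wb->B0  d=D]
8: R B3 -> L1 miss wb->B1  d=-]
9: W B1 -> L1 miss  d=D]
10: R B2 -> L0 hit  d=D]
11: R B0 -> L0 miss wb->B2  d=-]
12: R B0 -> L0 hit  d=-]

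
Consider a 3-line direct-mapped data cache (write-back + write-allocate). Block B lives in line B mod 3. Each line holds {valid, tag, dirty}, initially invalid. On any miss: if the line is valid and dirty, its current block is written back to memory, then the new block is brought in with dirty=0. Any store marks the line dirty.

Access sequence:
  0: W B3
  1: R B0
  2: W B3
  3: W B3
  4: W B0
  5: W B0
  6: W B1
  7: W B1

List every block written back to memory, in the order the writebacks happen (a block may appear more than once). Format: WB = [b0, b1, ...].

0: W B3 -> L0 miss  d=D]
1: R B0 -> L0 miss wb->B3  d=-]
2: W B3 -> L0 miss  d=D]
3: W B3 -> L0 hit  d=D]
4: W B0 -> L0 miss wb->B3  d=D]
5: W B0 -> L0 hit  d=D]
6: W B1 -> L1 miss  d=D]
7: W B1 -> L1 hit  d=D]

WB = [3, 3]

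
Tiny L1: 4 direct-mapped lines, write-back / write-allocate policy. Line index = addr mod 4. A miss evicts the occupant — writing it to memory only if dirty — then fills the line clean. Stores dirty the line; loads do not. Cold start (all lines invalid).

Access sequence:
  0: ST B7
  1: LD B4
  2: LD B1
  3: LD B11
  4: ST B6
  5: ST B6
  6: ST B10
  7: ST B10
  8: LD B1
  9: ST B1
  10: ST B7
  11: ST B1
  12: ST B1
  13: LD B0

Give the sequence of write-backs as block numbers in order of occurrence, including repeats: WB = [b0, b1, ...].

0: W B7 -> L3 miss  d=D]
1: R B4 -> L0 miss  d=-]
2: R B1 -> L1 miss  d=-]
3: R B11 -> L3 miss wb->B7  d=-]
4: W B6 -> L2 miss  d=D]
5: W B6 -> L2 hit  d=D]
6: W B10 -> L2 miss wb->B6  d=D]
7: W B10 -> L2 hit  d=D]
8: R B1 -> L1 hit  d=-]
9: W B1 -> L1 hit  d=D]
10: W B7 -> L3 miss  d=D]
11: W B1 -> L1 hit  d=D]
12: W B1 -> L1 hit  d=D]
13: R B0 -> L0 miss  d=-]

WB = [7, 6]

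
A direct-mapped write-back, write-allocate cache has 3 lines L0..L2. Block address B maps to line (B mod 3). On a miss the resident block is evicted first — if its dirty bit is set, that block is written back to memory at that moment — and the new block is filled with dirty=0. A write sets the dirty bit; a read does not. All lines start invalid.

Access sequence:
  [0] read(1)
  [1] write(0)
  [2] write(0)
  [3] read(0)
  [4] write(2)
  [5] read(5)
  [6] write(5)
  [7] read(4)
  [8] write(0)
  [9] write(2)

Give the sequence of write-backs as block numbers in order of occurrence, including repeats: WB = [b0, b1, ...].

  0 | R B1 → L1 miss [-]
  1 | W B0 → L0 miss [D]
  2 | W B0 → L0 hit [D]
  3 | R B0 → L0 hit [D]
  4 | W B2 → L2 miss [D]
  5 | R B5 → L2 miss wb→B2 [-]
  6 | W B5 → L2 hit [D]
  7 | R B4 → L1 miss [-]
  8 | W B0 → L0 hit [D]
  9 | W B2 → L2 miss wb→B5 [D]

WB = [2, 5]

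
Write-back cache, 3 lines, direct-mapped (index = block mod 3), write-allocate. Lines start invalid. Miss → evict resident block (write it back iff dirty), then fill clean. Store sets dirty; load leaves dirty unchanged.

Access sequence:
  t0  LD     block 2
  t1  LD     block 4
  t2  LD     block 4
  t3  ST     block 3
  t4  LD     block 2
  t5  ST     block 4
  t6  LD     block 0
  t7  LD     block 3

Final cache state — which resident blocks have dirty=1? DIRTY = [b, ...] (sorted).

0: R B2 → L2 miss [-]
1: R B4 → L1 miss [-]
2: R B4 → L1 hit [-]
3: W B3 → L0 miss [D]
4: R B2 → L2 hit [-]
5: W B4 → L1 hit [D]
6: R B0 → L0 miss wb→B3 [-]
7: R B3 → L0 miss [-]

DIRTY = [4]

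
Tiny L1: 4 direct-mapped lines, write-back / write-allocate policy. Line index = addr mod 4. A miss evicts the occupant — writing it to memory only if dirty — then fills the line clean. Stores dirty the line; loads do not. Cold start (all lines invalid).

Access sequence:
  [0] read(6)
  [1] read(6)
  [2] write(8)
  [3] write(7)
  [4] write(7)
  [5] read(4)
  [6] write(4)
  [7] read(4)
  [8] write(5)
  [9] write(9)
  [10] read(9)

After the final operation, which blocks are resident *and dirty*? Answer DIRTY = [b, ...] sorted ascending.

DIRTY = [4, 7, 9]

  0 | R B6 → L2 miss [-]
  1 | R B6 → L2 hit [-]
  2 | W B8 → L0 miss [D]
  3 | W B7 → L3 miss [D]
  4 | W B7 → L3 hit [D]
  5 | R B4 → L0 miss wb→B8 [-]
  6 | W B4 → L0 hit [D]
  7 | R B4 → L0 hit [D]
  8 | W B5 → L1 miss [D]
  9 | W B9 → L1 miss wb→B5 [D]
  10 | R B9 → L1 hit [D]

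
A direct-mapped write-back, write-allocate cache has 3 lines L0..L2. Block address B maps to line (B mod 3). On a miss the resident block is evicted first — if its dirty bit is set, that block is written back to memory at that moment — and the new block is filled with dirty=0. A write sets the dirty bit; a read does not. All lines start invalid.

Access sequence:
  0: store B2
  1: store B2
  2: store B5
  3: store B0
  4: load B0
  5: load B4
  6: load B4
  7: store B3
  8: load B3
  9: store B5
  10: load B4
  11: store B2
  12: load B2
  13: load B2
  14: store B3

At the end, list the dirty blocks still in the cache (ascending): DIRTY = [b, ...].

0: W B2 -> L2 miss  d=D]
1: W B2 -> L2 hit  d=D]
2: W B5 -> L2 miss wb->B2  d=D]
3: W B0 -> L0 miss  d=D]
4: R B0 -> L0 hit  d=D]
5: R B4 -> L1 miss  d=-]
6: R B4 -> L1 hit  d=-]
7: W B3 -> L0 miss wb->B0  d=D]
8: R B3 -> L0 hit  d=D]
9: W B5 -> L2 hit  d=D]
10: R B4 -> L1 hit  d=-]
11: W B2 -> L2 miss wb->B5  d=D]
12: R B2 -> L2 hit  d=D]
13: R B2 -> L2 hit  d=D]
14: W B3 -> L0 hit  d=D]

DIRTY = [2, 3]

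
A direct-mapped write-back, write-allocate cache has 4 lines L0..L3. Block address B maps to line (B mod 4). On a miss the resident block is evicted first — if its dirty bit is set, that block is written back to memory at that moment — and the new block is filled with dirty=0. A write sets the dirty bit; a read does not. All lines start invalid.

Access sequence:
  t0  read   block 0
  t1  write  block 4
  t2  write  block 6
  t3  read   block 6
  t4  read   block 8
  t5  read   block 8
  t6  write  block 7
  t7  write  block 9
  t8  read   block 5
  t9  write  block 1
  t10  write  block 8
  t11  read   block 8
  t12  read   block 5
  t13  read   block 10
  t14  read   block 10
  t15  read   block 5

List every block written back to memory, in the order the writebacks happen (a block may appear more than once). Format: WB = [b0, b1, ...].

0: R B0 -> L0 miss  d=-]
1: W B4 -> L0 miss  d=D]
2: W B6 -> L2 miss  d=D]
3: R B6 -> L2 hit  d=D]
4: R B8 -> L0 miss wb->B4  d=-]
5: R B8 -> L0 hit  d=-]
6: W B7 -> L3 miss  d=D]
7: W B9 -> L1 miss  d=D]
8: R B5 -> L1 miss wb->B9  d=-]
9: W B1 -> L1 miss  d=D]
10: W B8 -> L0 hit  d=D]
11: R B8 -> L0 hit  d=D]
12: R B5 -> L1 miss wb->B1  d=-]
13: R B10 -> L2 miss wb->B6  d=-]
14: R B10 -> L2 hit  d=-]
15: R B5 -> L1 hit  d=-]

WB = [4, 9, 1, 6]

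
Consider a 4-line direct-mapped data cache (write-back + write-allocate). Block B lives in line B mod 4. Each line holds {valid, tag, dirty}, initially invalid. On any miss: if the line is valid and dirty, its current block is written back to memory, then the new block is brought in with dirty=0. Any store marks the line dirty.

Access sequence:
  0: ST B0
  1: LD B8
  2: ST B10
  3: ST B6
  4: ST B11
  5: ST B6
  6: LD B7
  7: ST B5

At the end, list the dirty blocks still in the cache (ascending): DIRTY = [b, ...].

DIRTY = [5, 6]

  0 | W B0 → L0 miss [D]
  1 | R B8 → L0 miss wb→B0 [-]
  2 | W B10 → L2 miss [D]
  3 | W B6 → L2 miss wb→B10 [D]
  4 | W B11 → L3 miss [D]
  5 | W B6 → L2 hit [D]
  6 | R B7 → L3 miss wb→B11 [-]
  7 | W B5 → L1 miss [D]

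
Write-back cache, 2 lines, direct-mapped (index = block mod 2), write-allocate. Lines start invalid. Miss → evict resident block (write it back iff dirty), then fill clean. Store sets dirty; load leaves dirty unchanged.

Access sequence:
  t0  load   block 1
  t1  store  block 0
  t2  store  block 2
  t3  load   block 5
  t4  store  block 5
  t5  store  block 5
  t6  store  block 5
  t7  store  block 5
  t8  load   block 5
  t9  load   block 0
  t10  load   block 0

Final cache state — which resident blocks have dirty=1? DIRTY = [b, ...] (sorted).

DIRTY = [5]

0: R B1 → L1 miss [-]
1: W B0 → L0 miss [D]
2: W B2 → L0 miss wb→B0 [D]
3: R B5 → L1 miss [-]
4: W B5 → L1 hit [D]
5: W B5 → L1 hit [D]
6: W B5 → L1 hit [D]
7: W B5 → L1 hit [D]
8: R B5 → L1 hit [D]
9: R B0 → L0 miss wb→B2 [-]
10: R B0 → L0 hit [-]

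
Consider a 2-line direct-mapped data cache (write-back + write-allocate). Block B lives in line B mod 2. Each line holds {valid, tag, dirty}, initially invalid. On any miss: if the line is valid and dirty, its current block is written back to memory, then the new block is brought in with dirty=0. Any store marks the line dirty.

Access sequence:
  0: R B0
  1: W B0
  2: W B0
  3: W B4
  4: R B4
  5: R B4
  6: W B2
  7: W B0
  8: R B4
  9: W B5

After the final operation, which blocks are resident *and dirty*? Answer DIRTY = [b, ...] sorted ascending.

  0 | R B0 → L0 miss [-]
  1 | W B0 → L0 hit [D]
  2 | W B0 → L0 hit [D]
  3 | W B4 → L0 miss wb→B0 [D]
  4 | R B4 → L0 hit [D]
  5 | R B4 → L0 hit [D]
  6 | W B2 → L0 miss wb→B4 [D]
  7 | W B0 → L0 miss wb→B2 [D]
  8 | R B4 → L0 miss wb→B0 [-]
  9 | W B5 → L1 miss [D]

DIRTY = [5]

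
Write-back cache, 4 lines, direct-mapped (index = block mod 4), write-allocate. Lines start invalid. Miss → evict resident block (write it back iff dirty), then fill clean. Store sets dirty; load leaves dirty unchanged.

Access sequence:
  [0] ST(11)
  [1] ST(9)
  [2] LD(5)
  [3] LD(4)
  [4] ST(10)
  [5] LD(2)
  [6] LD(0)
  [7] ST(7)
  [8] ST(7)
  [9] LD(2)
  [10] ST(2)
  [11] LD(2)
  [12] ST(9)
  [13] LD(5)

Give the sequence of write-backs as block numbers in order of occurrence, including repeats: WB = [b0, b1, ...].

  0 | W B11 → L3 miss [D]
  1 | W B9 → L1 miss [D]
  2 | R B5 → L1 miss wb→B9 [-]
  3 | R B4 → L0 miss [-]
  4 | W B10 → L2 miss [D]
  5 | R B2 → L2 miss wb→B10 [-]
  6 | R B0 → L0 miss [-]
  7 | W B7 → L3 miss wb→B11 [D]
  8 | W B7 → L3 hit [D]
  9 | R B2 → L2 hit [-]
  10 | W B2 → L2 hit [D]
  11 | R B2 → L2 hit [D]
  12 | W B9 → L1 miss [D]
  13 | R B5 → L1 miss wb→B9 [-]

WB = [9, 10, 11, 9]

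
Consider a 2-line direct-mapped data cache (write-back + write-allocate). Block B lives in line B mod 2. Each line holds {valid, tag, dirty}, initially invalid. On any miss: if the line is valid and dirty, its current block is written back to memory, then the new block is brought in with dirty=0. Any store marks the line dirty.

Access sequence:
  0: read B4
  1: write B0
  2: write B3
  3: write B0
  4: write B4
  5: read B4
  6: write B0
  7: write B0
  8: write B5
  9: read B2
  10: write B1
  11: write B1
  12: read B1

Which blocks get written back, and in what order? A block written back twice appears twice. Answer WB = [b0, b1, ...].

WB = [0, 4, 3, 0, 5]

0: R B4 -> L0 miss  d=-]
1: W B0 -> L0 miss  d=D]
2: W B3 -> L1 miss  d=D]
3: W B0 -> L0 hit  d=D]
4: W B4 -> L0 miss wb->B0  d=D]
5: R B4 -> L0 hit  d=D]
6: W B0 -> L0 miss wb->B4  d=D]
7: W B0 -> L0 hit  d=D]
8: W B5 -> L1 miss wb->B3  d=D]
9: R B2 -> L0 miss wb->B0  d=-]
10: W B1 -> L1 miss wb->B5  d=D]
11: W B1 -> L1 hit  d=D]
12: R B1 -> L1 hit  d=D]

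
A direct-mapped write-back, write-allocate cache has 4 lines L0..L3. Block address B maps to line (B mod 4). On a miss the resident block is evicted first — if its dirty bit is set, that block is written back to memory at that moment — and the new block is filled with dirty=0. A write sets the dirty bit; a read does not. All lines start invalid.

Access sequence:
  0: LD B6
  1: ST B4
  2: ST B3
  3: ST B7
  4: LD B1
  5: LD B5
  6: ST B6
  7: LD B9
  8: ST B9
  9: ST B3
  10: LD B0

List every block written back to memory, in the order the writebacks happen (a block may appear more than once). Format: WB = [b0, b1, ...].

WB = [3, 7, 4]

0: R B6 → L2 miss [-]
1: W B4 → L0 miss [D]
2: W B3 → L3 miss [D]
3: W B7 → L3 miss wb→B3 [D]
4: R B1 → L1 miss [-]
5: R B5 → L1 miss [-]
6: W B6 → L2 hit [D]
7: R B9 → L1 miss [-]
8: W B9 → L1 hit [D]
9: W B3 → L3 miss wb→B7 [D]
10: R B0 → L0 miss wb→B4 [-]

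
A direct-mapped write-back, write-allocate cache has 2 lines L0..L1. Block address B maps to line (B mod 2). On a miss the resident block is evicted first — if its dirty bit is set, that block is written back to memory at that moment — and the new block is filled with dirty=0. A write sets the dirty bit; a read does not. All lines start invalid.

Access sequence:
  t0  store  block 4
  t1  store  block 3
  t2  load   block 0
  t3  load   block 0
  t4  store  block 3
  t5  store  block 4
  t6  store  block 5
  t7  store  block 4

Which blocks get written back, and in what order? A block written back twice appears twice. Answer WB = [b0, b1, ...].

  0 | W B4 → L0 miss [D]
  1 | W B3 → L1 miss [D]
  2 | R B0 → L0 miss wb→B4 [-]
  3 | R B0 → L0 hit [-]
  4 | W B3 → L1 hit [D]
  5 | W B4 → L0 miss [D]
  6 | W B5 → L1 miss wb→B3 [D]
  7 | W B4 → L0 hit [D]

WB = [4, 3]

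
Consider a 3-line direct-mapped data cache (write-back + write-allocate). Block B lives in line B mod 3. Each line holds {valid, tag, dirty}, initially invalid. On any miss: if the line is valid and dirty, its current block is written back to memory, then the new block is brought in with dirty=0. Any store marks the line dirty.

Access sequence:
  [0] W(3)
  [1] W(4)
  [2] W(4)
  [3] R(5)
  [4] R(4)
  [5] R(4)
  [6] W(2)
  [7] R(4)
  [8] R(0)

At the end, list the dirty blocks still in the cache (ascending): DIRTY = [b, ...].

DIRTY = [2, 4]

  0 | W B3 → L0 miss [D]
  1 | W B4 → L1 miss [D]
  2 | W B4 → L1 hit [D]
  3 | R B5 → L2 miss [-]
  4 | R B4 → L1 hit [D]
  5 | R B4 → L1 hit [D]
  6 | W B2 → L2 miss [D]
  7 | R B4 → L1 hit [D]
  8 | R B0 → L0 miss wb→B3 [-]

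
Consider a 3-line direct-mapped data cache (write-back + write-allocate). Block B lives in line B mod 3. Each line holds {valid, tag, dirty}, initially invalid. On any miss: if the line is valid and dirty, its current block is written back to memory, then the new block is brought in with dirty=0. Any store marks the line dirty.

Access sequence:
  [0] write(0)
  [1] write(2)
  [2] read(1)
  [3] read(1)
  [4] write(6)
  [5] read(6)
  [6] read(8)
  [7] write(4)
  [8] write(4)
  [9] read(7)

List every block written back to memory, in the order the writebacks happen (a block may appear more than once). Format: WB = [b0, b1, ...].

WB = [0, 2, 4]

0: W B0 -> L0 miss  d=D]
1: W B2 -> L2 miss  d=D]
2: R B1 -> L1 miss  d=-]
3: R B1 -> L1 hit  d=-]
4: W B6 -> L0 miss wb->B0  d=D]
5: R B6 -> L0 hit  d=D]
6: R B8 -> L2 miss wb->B2  d=-]
7: W B4 -> L1 miss  d=D]
8: W B4 -> L1 hit  d=D]
9: R B7 -> L1 miss wb->B4  d=-]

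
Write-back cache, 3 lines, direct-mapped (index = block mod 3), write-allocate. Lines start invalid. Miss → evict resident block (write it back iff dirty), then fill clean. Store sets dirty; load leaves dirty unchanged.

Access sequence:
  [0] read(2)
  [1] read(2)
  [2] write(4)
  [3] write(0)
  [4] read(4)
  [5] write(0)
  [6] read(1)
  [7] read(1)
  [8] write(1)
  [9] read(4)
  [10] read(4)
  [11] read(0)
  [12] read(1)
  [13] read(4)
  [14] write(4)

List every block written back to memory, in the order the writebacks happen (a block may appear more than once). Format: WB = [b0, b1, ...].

  0 | R B2 → L2 miss [-]
  1 | R B2 → L2 hit [-]
  2 | W B4 → L1 miss [D]
  3 | W B0 → L0 miss [D]
  4 | R B4 → L1 hit [D]
  5 | W B0 → L0 hit [D]
  6 | R B1 → L1 miss wb→B4 [-]
  7 | R B1 → L1 hit [-]
  8 | W B1 → L1 hit [D]
  9 | R B4 → L1 miss wb→B1 [-]
  10 | R B4 → L1 hit [-]
  11 | R B0 → L0 hit [D]
  12 | R B1 → L1 miss [-]
  13 | R B4 → L1 miss [-]
  14 | W B4 → L1 hit [D]

WB = [4, 1]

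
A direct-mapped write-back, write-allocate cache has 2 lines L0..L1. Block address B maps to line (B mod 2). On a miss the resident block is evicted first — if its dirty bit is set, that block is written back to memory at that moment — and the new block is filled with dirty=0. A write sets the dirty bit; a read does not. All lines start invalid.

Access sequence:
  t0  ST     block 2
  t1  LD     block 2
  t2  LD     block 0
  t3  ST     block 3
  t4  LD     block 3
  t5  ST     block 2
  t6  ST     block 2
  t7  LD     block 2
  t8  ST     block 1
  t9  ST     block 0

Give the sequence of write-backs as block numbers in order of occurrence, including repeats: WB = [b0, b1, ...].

  0 | W B2 → L0 miss [D]
  1 | R B2 → L0 hit [D]
  2 | R B0 → L0 miss wb→B2 [-]
  3 | W B3 → L1 miss [D]
  4 | R B3 → L1 hit [D]
  5 | W B2 → L0 miss [D]
  6 | W B2 → L0 hit [D]
  7 | R B2 → L0 hit [D]
  8 | W B1 → L1 miss wb→B3 [D]
  9 | W B0 → L0 miss wb→B2 [D]

WB = [2, 3, 2]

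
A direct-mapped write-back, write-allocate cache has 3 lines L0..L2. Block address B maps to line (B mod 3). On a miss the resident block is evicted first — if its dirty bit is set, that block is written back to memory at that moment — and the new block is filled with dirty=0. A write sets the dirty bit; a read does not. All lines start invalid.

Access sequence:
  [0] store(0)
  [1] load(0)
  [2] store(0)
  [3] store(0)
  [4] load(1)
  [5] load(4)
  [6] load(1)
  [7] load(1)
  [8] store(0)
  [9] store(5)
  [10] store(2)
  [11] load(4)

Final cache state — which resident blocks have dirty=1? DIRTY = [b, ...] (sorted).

DIRTY = [0, 2]

0: W B0 → L0 miss [D]
1: R B0 → L0 hit [D]
2: W B0 → L0 hit [D]
3: W B0 → L0 hit [D]
4: R B1 → L1 miss [-]
5: R B4 → L1 miss [-]
6: R B1 → L1 miss [-]
7: R B1 → L1 hit [-]
8: W B0 → L0 hit [D]
9: W B5 → L2 miss [D]
10: W B2 → L2 miss wb→B5 [D]
11: R B4 → L1 miss [-]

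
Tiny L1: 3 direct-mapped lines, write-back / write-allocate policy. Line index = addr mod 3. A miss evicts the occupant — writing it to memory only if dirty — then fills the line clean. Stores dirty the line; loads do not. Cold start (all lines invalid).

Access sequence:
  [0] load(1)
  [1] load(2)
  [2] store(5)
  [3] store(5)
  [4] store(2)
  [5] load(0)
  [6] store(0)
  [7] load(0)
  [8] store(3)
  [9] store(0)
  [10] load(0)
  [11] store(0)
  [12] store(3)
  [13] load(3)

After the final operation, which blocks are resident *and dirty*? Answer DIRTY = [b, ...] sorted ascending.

0: R B1 → L1 miss [-]
1: R B2 → L2 miss [-]
2: W B5 → L2 miss [D]
3: W B5 → L2 hit [D]
4: W B2 → L2 miss wb→B5 [D]
5: R B0 → L0 miss [-]
6: W B0 → L0 hit [D]
7: R B0 → L0 hit [D]
8: W B3 → L0 miss wb→B0 [D]
9: W B0 → L0 miss wb→B3 [D]
10: R B0 → L0 hit [D]
11: W B0 → L0 hit [D]
12: W B3 → L0 miss wb→B0 [D]
13: R B3 → L0 hit [D]

DIRTY = [2, 3]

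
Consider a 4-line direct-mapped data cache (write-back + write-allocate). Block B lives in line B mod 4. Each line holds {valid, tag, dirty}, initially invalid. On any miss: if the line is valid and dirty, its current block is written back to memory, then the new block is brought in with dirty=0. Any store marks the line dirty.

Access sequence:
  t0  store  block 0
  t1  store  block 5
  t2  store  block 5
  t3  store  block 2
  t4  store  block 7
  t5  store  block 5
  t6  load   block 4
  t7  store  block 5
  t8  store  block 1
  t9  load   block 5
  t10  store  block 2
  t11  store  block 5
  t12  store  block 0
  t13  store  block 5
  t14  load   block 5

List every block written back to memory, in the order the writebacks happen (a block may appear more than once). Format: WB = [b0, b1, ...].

  0 | W B0 → L0 miss [D]
  1 | W B5 → L1 miss [D]
  2 | W B5 → L1 hit [D]
  3 | W B2 → L2 miss [D]
  4 | W B7 → L3 miss [D]
  5 | W B5 → L1 hit [D]
  6 | R B4 → L0 miss wb→B0 [-]
  7 | W B5 → L1 hit [D]
  8 | W B1 → L1 miss wb→B5 [D]
  9 | R B5 → L1 miss wb→B1 [-]
  10 | W B2 → L2 hit [D]
  11 | W B5 → L1 hit [D]
  12 | W B0 → L0 miss [D]
  13 | W B5 → L1 hit [D]
  14 | R B5 → L1 hit [D]

WB = [0, 5, 1]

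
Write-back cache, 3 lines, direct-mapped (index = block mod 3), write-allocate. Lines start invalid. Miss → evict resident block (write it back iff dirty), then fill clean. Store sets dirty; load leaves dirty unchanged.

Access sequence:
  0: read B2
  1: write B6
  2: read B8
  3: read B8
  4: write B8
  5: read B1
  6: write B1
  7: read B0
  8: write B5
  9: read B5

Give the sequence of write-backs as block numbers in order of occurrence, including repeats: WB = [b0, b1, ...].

  0 | R B2 → L2 miss [-]
  1 | W B6 → L0 miss [D]
  2 | R B8 → L2 miss [-]
  3 | R B8 → L2 hit [-]
  4 | W B8 → L2 hit [D]
  5 | R B1 → L1 miss [-]
  6 | W B1 → L1 hit [D]
  7 | R B0 → L0 miss wb→B6 [-]
  8 | W B5 → L2 miss wb→B8 [D]
  9 | R B5 → L2 hit [D]

WB = [6, 8]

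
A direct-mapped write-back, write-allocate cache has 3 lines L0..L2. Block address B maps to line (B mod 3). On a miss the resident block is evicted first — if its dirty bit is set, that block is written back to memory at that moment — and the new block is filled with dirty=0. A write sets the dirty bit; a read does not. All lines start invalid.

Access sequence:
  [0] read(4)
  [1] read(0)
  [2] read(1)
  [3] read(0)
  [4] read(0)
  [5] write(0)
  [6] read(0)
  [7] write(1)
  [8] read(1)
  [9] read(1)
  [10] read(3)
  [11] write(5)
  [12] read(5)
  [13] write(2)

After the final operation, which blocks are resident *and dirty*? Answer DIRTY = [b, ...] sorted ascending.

DIRTY = [1, 2]

0: R B4 → L1 miss [-]
1: R B0 → L0 miss [-]
2: R B1 → L1 miss [-]
3: R B0 → L0 hit [-]
4: R B0 → L0 hit [-]
5: W B0 → L0 hit [D]
6: R B0 → L0 hit [D]
7: W B1 → L1 hit [D]
8: R B1 → L1 hit [D]
9: R B1 → L1 hit [D]
10: R B3 → L0 miss wb→B0 [-]
11: W B5 → L2 miss [D]
12: R B5 → L2 hit [D]
13: W B2 → L2 miss wb→B5 [D]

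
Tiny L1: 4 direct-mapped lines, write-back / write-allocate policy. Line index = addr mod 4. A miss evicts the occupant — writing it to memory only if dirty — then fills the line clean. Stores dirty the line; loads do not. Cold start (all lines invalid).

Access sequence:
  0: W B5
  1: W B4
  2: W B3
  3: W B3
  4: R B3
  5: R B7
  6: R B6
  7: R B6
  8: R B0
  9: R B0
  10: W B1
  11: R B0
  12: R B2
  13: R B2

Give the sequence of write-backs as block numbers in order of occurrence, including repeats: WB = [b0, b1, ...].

0: W B5 → L1 miss [D]
1: W B4 → L0 miss [D]
2: W B3 → L3 miss [D]
3: W B3 → L3 hit [D]
4: R B3 → L3 hit [D]
5: R B7 → L3 miss wb→B3 [-]
6: R B6 → L2 miss [-]
7: R B6 → L2 hit [-]
8: R B0 → L0 miss wb→B4 [-]
9: R B0 → L0 hit [-]
10: W B1 → L1 miss wb→B5 [D]
11: R B0 → L0 hit [-]
12: R B2 → L2 miss [-]
13: R B2 → L2 hit [-]

WB = [3, 4, 5]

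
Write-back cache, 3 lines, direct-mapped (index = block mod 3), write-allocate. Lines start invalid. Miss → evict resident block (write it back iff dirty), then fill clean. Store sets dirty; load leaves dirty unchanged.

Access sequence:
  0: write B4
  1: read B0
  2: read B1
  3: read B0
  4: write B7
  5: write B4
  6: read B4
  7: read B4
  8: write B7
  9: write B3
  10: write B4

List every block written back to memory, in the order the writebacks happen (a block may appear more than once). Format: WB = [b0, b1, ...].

WB = [4, 7, 4, 7]

0: W B4 -> L1 miss  d=D]
1: R B0 -> L0 miss  d=-]
2: R B1 -> L1 miss wb->B4  d=-]
3: R B0 -> L0 hit  d=-]
4: W B7 -> L1 miss  d=D]
5: W B4 -> L1 miss wb->B7  d=D]
6: R B4 -> L1 hit  d=D]
7: R B4 -> L1 hit  d=D]
8: W B7 -> L1 miss wb->B4  d=D]
9: W B3 -> L0 miss  d=D]
10: W B4 -> L1 miss wb->B7  d=D]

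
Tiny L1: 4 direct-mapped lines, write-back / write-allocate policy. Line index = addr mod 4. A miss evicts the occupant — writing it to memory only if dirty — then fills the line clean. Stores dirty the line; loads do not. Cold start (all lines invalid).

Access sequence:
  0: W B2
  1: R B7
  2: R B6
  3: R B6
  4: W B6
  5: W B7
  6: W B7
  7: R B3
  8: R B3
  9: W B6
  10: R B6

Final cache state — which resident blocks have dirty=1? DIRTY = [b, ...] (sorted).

DIRTY = [6]

0: W B2 -> L2 miss  d=D]
1: R B7 -> L3 miss  d=-]
2: R B6 -> L2 miss wb->B2  d=-]
3: R B6 -> L2 hit  d=-]
4: W B6 -> L2 hit  d=D]
5: W B7 -> L3 hit  d=D]
6: W B7 -> L3 hit  d=D]
7: R B3 -> L3 miss wb->B7  d=-]
8: R B3 -> L3 hit  d=-]
9: W B6 -> L2 hit  d=D]
10: R B6 -> L2 hit  d=D]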